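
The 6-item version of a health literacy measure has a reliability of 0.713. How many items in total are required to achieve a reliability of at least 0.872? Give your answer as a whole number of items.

Spearman-Brown solved for the length factor n:
n = r*(1 − r) / [ r (1 − r*) ]
n = 0.872 × (1 − 0.713) / [ 0.713 × (1 − 0.872) ]
n = 0.250264 / 0.091264 ≈ 2.7422
So the test needs 2.7422 × 6 ≈ 16.45 items; rounding up, 17.

17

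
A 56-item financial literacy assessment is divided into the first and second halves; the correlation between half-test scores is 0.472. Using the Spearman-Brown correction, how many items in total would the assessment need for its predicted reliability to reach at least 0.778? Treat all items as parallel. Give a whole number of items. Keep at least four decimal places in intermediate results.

r_full = 2(0.472)/(1 + 0.472) = 0.6413
Solve Spearman-Brown for n: n = 0.778(1 − 0.6413) / [0.6413(1 − 0.778)] = 1.9602
Required items = 1.9602 × 56 = 109.77, so 110 items.

110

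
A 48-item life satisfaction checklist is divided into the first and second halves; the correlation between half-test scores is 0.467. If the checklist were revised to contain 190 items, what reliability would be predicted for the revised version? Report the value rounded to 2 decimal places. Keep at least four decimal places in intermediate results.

0.87

Spearman-Brown correction (n = 2): r_full = 2·0.467/(1 + 0.467) = 0.6367
Length factor from 48 to 190 items: n = 190/48 = 3.9583
r_new = n·r_full / (1 + (n − 1)·r_full) = 2.5202 / 2.8835 ≈ 0.8740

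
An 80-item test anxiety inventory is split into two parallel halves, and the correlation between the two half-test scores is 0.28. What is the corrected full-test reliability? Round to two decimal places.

0.44

The full test is twice the length of either half (n = 2).
r_full = 2r_hh / (1 + r_hh) = 2 × 0.28 / (1 + 0.28)
r_full = 0.5600 / 1.2800 ≈ 0.4375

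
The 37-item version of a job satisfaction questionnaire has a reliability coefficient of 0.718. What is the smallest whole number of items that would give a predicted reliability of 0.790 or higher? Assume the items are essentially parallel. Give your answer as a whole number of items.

55

Spearman-Brown solved for the length factor n:
n = r*(1 − r) / [ r (1 − r*) ]
n = 0.790 × (1 − 0.718) / [ 0.718 × (1 − 0.790) ]
  = 0.222780 / 0.150780 = 1.4775
Items needed = n × 37 = 1.4775 × 37 ≈ 54.67 → round up to 55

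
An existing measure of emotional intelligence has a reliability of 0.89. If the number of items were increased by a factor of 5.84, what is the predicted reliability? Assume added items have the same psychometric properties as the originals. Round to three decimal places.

By Spearman-Brown, r_new = n r / (1 + (n − 1) r).
r_new = (5.84 × 0.89) / (1 + (5.84 − 1) × 0.89)
     = 5.1976 / 5.3076 = 0.9793

0.979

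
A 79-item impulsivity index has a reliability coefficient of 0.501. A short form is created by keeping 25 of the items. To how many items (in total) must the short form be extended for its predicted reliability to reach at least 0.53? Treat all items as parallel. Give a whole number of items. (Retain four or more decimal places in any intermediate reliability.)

89

Short-form reliability: n = 25/79 = 0.3165; r_25 = n·r/(1+(n−1)r) ≈ 0.2411
Length factor from the short form to reach 0.53: n' = 0.53(1 − 0.2411) / [0.2411(1 − 0.53)] ≈ 3.5495
Items = 3.5495 × 25 ≈ 88.74 → 89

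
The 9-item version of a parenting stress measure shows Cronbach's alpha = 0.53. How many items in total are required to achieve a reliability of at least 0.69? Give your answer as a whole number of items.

18

Rearranging the Spearman-Brown formula for n,
n = r*(1 − r) / [ r (1 − r*) ]
n = 0.69 × (1 − 0.53) / [ 0.53 × (1 − 0.69) ]
n = 0.3243 / 0.1643 ≈ 1.9738
So the test needs 1.9738 × 9 ≈ 17.76 items; rounding up, 18.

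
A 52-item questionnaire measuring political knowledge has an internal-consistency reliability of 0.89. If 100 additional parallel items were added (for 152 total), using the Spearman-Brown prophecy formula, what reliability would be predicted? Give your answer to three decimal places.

0.959

n = 152/52 = 2.9231
By Spearman-Brown, r_new = n r / (1 + (n − 1) r).
r_new = 2.9231·0.89 / [1 + (2.9231 − 1)·0.89]
r_new = 2.6016 / 2.7116 ≈ 0.9594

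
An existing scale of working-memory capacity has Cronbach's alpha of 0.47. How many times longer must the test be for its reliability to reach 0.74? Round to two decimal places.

3.21

n = 0.74(1 − 0.47) / [0.47(1 − 0.74)]
n = 0.3922 / 0.1222 ≈ 3.2095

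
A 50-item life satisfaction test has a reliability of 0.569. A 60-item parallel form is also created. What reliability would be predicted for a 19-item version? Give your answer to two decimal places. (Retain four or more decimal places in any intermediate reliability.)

0.33

The 60-item form is not needed; work directly from the 50-item form with n = 19/50 = 0.3800.
r_{19} = n·r / (1 + (n − 1)·r) = 0.2162 / 0.6472 ≈ 0.3341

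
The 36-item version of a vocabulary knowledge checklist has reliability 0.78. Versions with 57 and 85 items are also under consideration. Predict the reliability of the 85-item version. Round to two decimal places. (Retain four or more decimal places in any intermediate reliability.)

Only the ratio of lengths matters: n = 85/36 = 2.3611
r_{85} = n·r / (1 + (n − 1)·r) = 1.8417 / 2.0617 ≈ 0.8933

0.89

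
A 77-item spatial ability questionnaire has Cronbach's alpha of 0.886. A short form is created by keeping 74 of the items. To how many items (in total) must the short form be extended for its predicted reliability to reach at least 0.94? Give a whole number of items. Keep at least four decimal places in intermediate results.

156

First, r for the 74-item form: n = 74/77 = 0.9610, so r_74 = 0.9610·0.886/(1 + (0.9610 − 1)·0.886) = 0.8819
Length factor from the short form to reach 0.94: n' = 0.94(1 − 0.8819) / [0.8819(1 − 0.94)] ≈ 2.0980
Total items = 2.0980 × 74 = 155.25, rounded up to 156.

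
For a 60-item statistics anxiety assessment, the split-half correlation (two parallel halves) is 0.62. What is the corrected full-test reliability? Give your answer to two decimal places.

0.77

Apply the Spearman-Brown correction with n = 2:
r_full = 2r_hh / (1 + r_hh) = 2 × 0.62 / (1 + 0.62)
       = 1.2400 / 1.6200 = 0.7654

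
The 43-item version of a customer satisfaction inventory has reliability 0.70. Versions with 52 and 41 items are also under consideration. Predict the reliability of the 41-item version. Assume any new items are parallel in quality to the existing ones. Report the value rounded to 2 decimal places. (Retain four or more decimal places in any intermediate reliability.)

0.69

Only the ratio of lengths matters: n = 41/43 = 0.9535
r_{41} = n·r / (1 + (n − 1)·r) = 0.6674 / 0.9675 ≈ 0.6898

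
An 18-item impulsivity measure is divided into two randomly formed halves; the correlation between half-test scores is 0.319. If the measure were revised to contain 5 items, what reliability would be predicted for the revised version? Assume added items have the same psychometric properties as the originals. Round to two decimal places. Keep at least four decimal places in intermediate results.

0.21

Spearman-Brown correction (n = 2): r_full = 2·0.319/(1 + 0.319) = 0.4837
Then adjust to 5 items: n = 5/18 = 0.2778
r_new = n·r_full / (1 + (n − 1)·r_full) = 0.1344 / 0.6507 ≈ 0.2065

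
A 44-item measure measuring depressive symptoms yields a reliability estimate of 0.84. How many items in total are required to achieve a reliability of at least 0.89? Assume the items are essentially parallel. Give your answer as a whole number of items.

68

n = 0.89(1 − 0.84) / [0.84(1 − 0.89)]
  = 0.1424 / 0.0924 = 1.5411
Items needed = n × 44 = 1.5411 × 44 ≈ 67.81 → round up to 68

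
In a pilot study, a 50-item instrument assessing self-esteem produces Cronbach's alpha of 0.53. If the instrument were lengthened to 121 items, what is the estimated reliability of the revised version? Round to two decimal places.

0.73

The new length is 121/50 = 2.42 times the old.
r_new = 2.42·0.53 / [1 + (2.42 − 1)·0.53]
     = 1.2826 / 1.7526 = 0.7318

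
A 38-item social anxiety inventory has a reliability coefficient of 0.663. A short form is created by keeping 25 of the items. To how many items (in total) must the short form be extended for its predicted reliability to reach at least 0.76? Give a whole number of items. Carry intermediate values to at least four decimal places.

62

Short-form reliability: n = 25/38 = 0.6579; r_25 = n·r/(1+(n−1)r) ≈ 0.5641
Length factor from the short form to reach 0.76: n' = 0.76(1 − 0.5641) / [0.5641(1 − 0.76)] ≈ 2.4470
Total items = 2.4470 × 25 = 61.18, rounded up to 62.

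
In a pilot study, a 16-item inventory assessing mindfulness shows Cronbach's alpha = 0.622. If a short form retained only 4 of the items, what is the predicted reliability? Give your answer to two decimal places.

The new length is 4/16 = 0.25 times the old.
r_new = (0.25 × 0.622) / (1 + (0.25 − 1) × 0.622)
     = 0.1555 / 0.5335 = 0.2915

0.29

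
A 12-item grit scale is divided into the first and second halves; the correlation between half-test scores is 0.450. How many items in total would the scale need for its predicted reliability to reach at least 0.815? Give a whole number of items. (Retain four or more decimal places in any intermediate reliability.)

33

r_full = 2(0.450)/(1 + 0.450) = 0.6207
n = r_tgt(1 − r_full) / [r_full(1 − r_tgt)] = 0.815 × 0.3793 / (0.6207 × 0.185) ≈ 2.6921
Items = 2.6921 × 12 ≈ 32.31 → 33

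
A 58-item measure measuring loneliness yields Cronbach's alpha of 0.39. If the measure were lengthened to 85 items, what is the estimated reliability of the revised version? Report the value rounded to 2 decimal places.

0.48

The new length is 85/58 = 1.4655 times the old.
Apply the Spearman-Brown prophecy formula, r' = nr / [1 + (n − 1)r]:
r_new = (1.4655 × 0.39) / (1 + (1.4655 − 1) × 0.39)
     = 0.5715 / 1.1815 = 0.4837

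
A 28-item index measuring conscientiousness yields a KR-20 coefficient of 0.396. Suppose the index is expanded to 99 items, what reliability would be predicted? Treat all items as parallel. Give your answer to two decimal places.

Length ratio n = 99/28 = 3.5357
r_new = (3.5357 × 0.396) / (1 + (3.5357 − 1) × 0.396)
r_new = 1.4001 / 2.0041 ≈ 0.6986

0.70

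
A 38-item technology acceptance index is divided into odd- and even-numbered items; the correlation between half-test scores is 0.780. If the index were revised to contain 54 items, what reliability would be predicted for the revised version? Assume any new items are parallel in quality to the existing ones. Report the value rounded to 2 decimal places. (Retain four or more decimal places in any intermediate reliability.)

Full-test reliability from the split-half r: r_full = 2(0.780)/(1 + 0.780) = 0.8764
Then adjust to 54 items: n = 54/38 = 1.4211
r_new = n·r_full / (1 + (n − 1)·r_full) = 1.2455 / 1.3691 ≈ 0.9097

0.91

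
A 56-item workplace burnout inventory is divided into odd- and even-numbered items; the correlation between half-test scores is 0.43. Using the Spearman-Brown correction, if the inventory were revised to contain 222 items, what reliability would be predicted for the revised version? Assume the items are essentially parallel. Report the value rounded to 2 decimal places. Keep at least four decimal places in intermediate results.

Spearman-Brown correction (n = 2): r_full = 2·0.43/(1 + 0.43) = 0.6014
Then adjust to 222 items: n = 222/56 = 3.9643
r_new = n·r_full / (1 + (n − 1)·r_full) = 2.3841 / 2.7827 ≈ 0.8568

0.86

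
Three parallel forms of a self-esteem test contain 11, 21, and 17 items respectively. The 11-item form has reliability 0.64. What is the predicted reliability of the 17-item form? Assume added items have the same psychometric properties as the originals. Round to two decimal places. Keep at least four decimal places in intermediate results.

The 21-item form is not needed; work directly from the 11-item form with n = 17/11 = 1.5455.
r_{17} = n·r / (1 + (n − 1)·r) = 0.9891 / 1.3491 ≈ 0.7332

0.73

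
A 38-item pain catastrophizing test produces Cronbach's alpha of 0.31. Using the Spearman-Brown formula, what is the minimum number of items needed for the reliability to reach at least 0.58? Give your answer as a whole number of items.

117

Rearranging the Spearman-Brown formula for n,
n = r*(1 − r) / [ r (1 − r*) ]
n = [0.58 × 0.69] / [0.31 × 0.42]
n = 0.4002 / 0.1302 ≈ 3.0737
3.0737 × 38 = 116.80 → 117 items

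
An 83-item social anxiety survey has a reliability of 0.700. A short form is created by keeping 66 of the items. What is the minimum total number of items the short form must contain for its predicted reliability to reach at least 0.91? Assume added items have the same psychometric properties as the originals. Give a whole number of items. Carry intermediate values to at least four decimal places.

First, r for the 66-item form: n = 66/83 = 0.7952, so r_66 = 0.7952·0.700/(1 + (0.7952 − 1)·0.700) = 0.6498
Length factor from the short form to reach 0.91: n' = 0.91(1 − 0.6498) / [0.6498(1 − 0.91)] ≈ 5.4492
Items = 5.4492 × 66 ≈ 359.65 → 360

360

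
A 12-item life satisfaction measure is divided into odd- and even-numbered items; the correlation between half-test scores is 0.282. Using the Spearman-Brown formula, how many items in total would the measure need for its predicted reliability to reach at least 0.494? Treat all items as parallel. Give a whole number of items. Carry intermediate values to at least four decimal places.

r_full = 2(0.282)/(1 + 0.282) = 0.4399
Solve Spearman-Brown for n: n = 0.494(1 − 0.4399) / [0.4399(1 − 0.494)] = 1.2430
Items = 1.2430 × 12 ≈ 14.92 → 15

15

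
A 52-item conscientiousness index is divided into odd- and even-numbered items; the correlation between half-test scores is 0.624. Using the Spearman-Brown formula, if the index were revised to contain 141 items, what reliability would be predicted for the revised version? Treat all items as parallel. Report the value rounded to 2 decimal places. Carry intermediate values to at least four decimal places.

0.90

Spearman-Brown correction (n = 2): r_full = 2·0.624/(1 + 0.624) = 0.7685
Then adjust to 141 items: n = 141/52 = 2.7115
r_new = n·r_full / (1 + (n − 1)·r_full) = 2.0838 / 2.3153 ≈ 0.9000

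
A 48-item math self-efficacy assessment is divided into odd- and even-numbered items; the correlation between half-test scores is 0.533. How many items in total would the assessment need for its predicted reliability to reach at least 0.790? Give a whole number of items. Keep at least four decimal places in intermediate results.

80

Corrected full-test reliability: r_full = 2 × 0.533 / (1 + 0.533) ≈ 0.6954
Solve Spearman-Brown for n: n = 0.790(1 − 0.6954) / [0.6954(1 − 0.790)] = 1.6478
Required items = 1.6478 × 48 = 79.09, so 80 items.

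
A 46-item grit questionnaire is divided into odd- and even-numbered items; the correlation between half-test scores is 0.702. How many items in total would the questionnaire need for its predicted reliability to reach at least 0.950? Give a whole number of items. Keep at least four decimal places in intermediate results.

186

Corrected full-test reliability: r_full = 2 × 0.702 / (1 + 0.702) ≈ 0.8249
n = r_tgt(1 − r_full) / [r_full(1 − r_tgt)] = 0.950 × 0.1751 / (0.8249 × 0.050) ≈ 4.0331
Items = 4.0331 × 46 ≈ 185.52 → 186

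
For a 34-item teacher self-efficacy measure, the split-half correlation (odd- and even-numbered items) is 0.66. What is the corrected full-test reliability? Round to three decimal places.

The full test is twice the length of either half (n = 2).
r_full = 2(0.66) / (1 + 0.66)
r_full = 1.3200 / 1.6600 ≈ 0.7952

0.795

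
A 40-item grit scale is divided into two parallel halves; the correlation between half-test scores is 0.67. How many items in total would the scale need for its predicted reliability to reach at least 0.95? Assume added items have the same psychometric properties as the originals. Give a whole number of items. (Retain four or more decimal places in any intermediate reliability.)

r_full = 2(0.67)/(1 + 0.67) = 0.8024
Solve Spearman-Brown for n: n = 0.95(1 − 0.8024) / [0.8024(1 − 0.95)] = 4.6790
Items = 4.6790 × 40 ≈ 187.16 → 188

188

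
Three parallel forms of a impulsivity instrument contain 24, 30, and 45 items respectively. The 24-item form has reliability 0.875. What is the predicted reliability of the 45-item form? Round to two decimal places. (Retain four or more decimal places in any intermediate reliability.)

0.93

Only the ratio of lengths matters: n = 45/24 = 1.8750
r_{45} = n·r / (1 + (n − 1)·r) = 1.6406 / 1.7656 ≈ 0.9292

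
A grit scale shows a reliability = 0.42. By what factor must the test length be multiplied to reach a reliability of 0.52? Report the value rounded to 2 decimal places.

n = 0.52 × (1 − 0.42) / [ 0.42 × (1 − 0.52) ]
  = 0.3016 / 0.2016 = 1.4960

1.50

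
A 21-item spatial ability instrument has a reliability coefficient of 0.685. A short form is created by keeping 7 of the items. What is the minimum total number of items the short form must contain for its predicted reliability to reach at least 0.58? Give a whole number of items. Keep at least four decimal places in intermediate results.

First, r for the 7-item form: n = 7/21 = 0.3333, so r_7 = 0.3333·0.685/(1 + (0.3333 − 1)·0.685) = 0.4202
Length factor from the short form to reach 0.58: n' = 0.58(1 − 0.4202) / [0.4202(1 − 0.58)] ≈ 1.9055
Total items = 1.9055 × 7 = 13.34, rounded up to 14.

14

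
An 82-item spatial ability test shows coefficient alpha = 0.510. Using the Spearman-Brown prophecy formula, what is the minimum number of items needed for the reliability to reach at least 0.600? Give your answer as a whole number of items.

119

Spearman-Brown solved for the length factor n:
n = r_target (1 − r_old) / [ r_old (1 − r_target) ]
n = 0.600(1 − 0.510) / [0.510(1 − 0.600)]
n = 0.294000 / 0.204000 ≈ 1.4412
Items needed = n × 82 = 1.4412 × 82 ≈ 118.18 → round up to 119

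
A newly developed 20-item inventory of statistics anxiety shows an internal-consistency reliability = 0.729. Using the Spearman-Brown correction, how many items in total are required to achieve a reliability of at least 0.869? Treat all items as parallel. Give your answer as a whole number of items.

n = 0.869(1 − 0.729) / [0.729(1 − 0.869)]
  = 0.235499 / 0.095499 = 2.4660
So the test needs 2.4660 × 20 ≈ 49.32 items; rounding up, 50.

50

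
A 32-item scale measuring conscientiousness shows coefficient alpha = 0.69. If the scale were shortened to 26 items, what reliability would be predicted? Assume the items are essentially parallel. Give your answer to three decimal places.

0.644

The new length is 26/32 = 0.8125 times the old.
Spearman-Brown: r_new = n·r / (1 + (n − 1)·r)
r_new = (0.8125 × 0.69) / (1 + (0.8125 − 1) × 0.69)
r_new = 0.5606 / 0.8706 ≈ 0.6439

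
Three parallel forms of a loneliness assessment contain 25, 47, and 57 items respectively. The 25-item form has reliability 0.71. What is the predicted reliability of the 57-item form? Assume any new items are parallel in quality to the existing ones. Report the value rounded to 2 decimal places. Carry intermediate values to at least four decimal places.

0.85

The 47-item form is not needed; work directly from the 25-item form with n = 57/25 = 2.2800.
r_{57} = n·r / (1 + (n − 1)·r) = 1.6188 / 1.9088 ≈ 0.8481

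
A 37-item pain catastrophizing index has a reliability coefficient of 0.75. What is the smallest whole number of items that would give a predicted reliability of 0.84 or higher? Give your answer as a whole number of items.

65

Rearranging the Spearman-Brown formula for n,
n = r_target (1 − r_old) / [ r_old (1 − r_target) ]
n = 0.84 × (1 − 0.75) / [ 0.75 × (1 − 0.84) ]
n = 0.2100 / 0.1200 ≈ 1.7500
So the test needs 1.7500 × 37 ≈ 64.75 items; rounding up, 65.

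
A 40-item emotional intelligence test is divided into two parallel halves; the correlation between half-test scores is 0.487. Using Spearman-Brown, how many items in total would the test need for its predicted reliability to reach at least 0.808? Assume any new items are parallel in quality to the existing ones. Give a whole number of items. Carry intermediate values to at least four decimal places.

89

Corrected full-test reliability: r_full = 2 × 0.487 / (1 + 0.487) ≈ 0.6550
Solve Spearman-Brown for n: n = 0.808(1 − 0.6550) / [0.6550(1 − 0.808)] = 2.2166
Required items = 2.2166 × 40 = 88.66, so 89 items.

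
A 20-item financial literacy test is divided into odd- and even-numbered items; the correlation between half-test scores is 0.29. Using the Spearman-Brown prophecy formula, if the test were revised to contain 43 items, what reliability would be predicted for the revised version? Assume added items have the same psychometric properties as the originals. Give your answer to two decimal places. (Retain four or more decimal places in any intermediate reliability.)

Spearman-Brown correction (n = 2): r_full = 2·0.29/(1 + 0.29) = 0.4496
Then adjust to 43 items: n = 43/20 = 2.1500
r_new = n·r_full / (1 + (n − 1)·r_full) = 0.9666 / 1.5170 ≈ 0.6372

0.64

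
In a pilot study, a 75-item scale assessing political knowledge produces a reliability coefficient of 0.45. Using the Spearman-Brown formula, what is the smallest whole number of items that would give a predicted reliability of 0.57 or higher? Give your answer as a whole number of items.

122

Spearman-Brown solved for the length factor n:
n = r*(1 − r) / [ r (1 − r*) ]
n = [0.57 × 0.55] / [0.45 × 0.43]
  = 0.3135 / 0.1935 = 1.6202
1.6202 × 75 = 121.52 → 122 items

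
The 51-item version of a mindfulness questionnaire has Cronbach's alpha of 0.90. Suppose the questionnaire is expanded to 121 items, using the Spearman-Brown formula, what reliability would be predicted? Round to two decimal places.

0.96

The new length is 121/51 = 2.3725 times the old.
Apply the Spearman-Brown prophecy formula, r' = nr / [1 + (n − 1)r]:
r_new = 2.3725·0.90 / [1 + (2.3725 − 1)·0.90]
     = 2.1353 / 2.2353 = 0.9553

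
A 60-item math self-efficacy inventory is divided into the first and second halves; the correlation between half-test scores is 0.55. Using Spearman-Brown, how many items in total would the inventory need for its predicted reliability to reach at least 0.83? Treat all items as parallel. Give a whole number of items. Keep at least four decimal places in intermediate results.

Corrected full-test reliability: r_full = 2 × 0.55 / (1 + 0.55) ≈ 0.7097
Solve Spearman-Brown for n: n = 0.83(1 − 0.7097) / [0.7097(1 − 0.83)] = 1.9971
Items = 1.9971 × 60 ≈ 119.83 → 120

120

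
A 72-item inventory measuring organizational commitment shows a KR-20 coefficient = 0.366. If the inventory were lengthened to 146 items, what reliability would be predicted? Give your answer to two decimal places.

Length ratio n = 146/72 = 2.0278
By Spearman-Brown, r_new = n r / (1 + (n − 1) r).
r_new = 2.0278·0.366 / [1 + (2.0278 − 1)·0.366]
r_new = 0.7422 / 1.3762 ≈ 0.5393

0.54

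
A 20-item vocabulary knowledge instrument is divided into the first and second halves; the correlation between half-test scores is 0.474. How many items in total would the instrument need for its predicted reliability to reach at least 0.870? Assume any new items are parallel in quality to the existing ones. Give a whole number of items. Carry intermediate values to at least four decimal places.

75

r_full = 2(0.474)/(1 + 0.474) = 0.6431
n = r_tgt(1 − r_full) / [r_full(1 − r_tgt)] = 0.870 × 0.3569 / (0.6431 × 0.130) ≈ 3.7140
Items = 3.7140 × 20 ≈ 74.28 → 75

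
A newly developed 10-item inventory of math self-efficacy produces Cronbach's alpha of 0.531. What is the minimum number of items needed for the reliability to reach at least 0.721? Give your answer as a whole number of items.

Invert Spearman-Brown to solve for n:
n = r_target (1 − r_old) / [ r_old (1 − r_target) ]
n = 0.721 × (1 − 0.531) / [ 0.531 × (1 − 0.721) ]
n = 0.338149 / 0.148149 ≈ 2.2825
2.2825 × 10 = 22.83 → 23 items

23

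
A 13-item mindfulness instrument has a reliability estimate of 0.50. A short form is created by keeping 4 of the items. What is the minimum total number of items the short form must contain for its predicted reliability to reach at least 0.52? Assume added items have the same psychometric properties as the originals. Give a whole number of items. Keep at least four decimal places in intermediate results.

15

Short-form reliability: n = 4/13 = 0.3077; r_4 = n·r/(1+(n−1)r) ≈ 0.2353
Then solve for n' with r_old = 0.2353, r_target = 0.52: n' = 0.52(1 − 0.2353)/[0.2353(1 − 0.52)] = 3.5207
Items = 3.5207 × 4 ≈ 14.08 → 15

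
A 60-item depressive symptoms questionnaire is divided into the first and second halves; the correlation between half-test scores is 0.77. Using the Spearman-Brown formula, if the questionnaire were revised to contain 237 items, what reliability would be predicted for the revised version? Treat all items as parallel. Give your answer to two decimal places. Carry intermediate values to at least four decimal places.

Full-test reliability from the split-half r: r_full = 2(0.77)/(1 + 0.77) = 0.8701
Then adjust to 237 items: n = 237/60 = 3.9500
r_new = n·r_full / (1 + (n − 1)·r_full) = 3.4369 / 3.5668 ≈ 0.9636

0.96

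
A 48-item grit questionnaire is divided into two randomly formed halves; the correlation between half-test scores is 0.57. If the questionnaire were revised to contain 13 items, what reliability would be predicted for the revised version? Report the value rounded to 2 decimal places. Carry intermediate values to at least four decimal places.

0.42

Spearman-Brown correction (n = 2): r_full = 2·0.57/(1 + 0.57) = 0.7261
Then adjust to 13 items: n = 13/48 = 0.2708
r_new = n·r_full / (1 + (n − 1)·r_full) = 0.1966 / 0.4705 ≈ 0.4179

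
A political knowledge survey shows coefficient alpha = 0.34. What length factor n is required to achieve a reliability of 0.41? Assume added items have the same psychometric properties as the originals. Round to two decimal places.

n = 0.41 × (1 − 0.34) / [ 0.34 × (1 − 0.41) ]
n = 0.2706 / 0.2006 ≈ 1.3490

1.35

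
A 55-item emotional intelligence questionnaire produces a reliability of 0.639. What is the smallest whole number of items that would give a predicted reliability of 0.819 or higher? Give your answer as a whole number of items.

141

Invert Spearman-Brown to solve for n:
n = r*(1 − r) / [ r (1 − r*) ]
n = 0.819 × (1 − 0.639) / [ 0.639 × (1 − 0.819) ]
n = 0.295659 / 0.115659 ≈ 2.5563
So the test needs 2.5563 × 55 ≈ 140.60 items; rounding up, 141.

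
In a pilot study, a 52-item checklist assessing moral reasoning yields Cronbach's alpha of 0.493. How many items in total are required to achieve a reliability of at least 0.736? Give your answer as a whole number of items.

Rearranging the Spearman-Brown formula for n,
n = r*(1 − r) / [ r (1 − r*) ]
n = [0.736 × 0.507] / [0.493 × 0.264]
  = 0.373152 / 0.130152 = 2.8670
2.8670 × 52 = 149.08 → 150 items

150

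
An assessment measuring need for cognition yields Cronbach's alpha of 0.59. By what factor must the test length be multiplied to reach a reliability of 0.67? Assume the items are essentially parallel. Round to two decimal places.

1.41

Rearranging the Spearman-Brown formula for n,
n = r*(1 − r) / [ r (1 − r*) ]
n = 0.67(1 − 0.59) / [0.59(1 − 0.67)]
  = 0.2747 / 0.1947 = 1.4109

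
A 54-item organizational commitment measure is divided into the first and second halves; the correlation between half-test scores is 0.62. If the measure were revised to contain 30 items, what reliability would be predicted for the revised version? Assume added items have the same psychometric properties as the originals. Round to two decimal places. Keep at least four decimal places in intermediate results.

Spearman-Brown correction (n = 2): r_full = 2·0.62/(1 + 0.62) = 0.7654
Length factor from 54 to 30 items: n = 30/54 = 0.5556
r_new = n·r_full / (1 + (n − 1)·r_full) = 0.4253 / 0.6599 ≈ 0.6445

0.64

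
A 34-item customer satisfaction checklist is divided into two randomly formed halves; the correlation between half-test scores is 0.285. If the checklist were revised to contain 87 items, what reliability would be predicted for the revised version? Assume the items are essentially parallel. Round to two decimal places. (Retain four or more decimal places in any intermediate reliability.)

Spearman-Brown correction (n = 2): r_full = 2·0.285/(1 + 0.285) = 0.4436
Then adjust to 87 items: n = 87/34 = 2.5588
r_new = n·r_full / (1 + (n − 1)·r_full) = 1.1351 / 1.6915 ≈ 0.6711

0.67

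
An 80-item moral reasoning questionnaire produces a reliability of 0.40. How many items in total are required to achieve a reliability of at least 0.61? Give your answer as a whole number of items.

188

n = 0.61(1 − 0.40) / [0.40(1 − 0.61)]
  = 0.3660 / 0.1560 = 2.3462
2.3462 × 80 = 187.70 → 188 items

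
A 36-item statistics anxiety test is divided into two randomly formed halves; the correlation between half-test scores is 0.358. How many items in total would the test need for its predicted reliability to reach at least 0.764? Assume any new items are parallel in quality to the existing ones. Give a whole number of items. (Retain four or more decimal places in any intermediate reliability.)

Corrected full-test reliability: r_full = 2 × 0.358 / (1 + 0.358) ≈ 0.5272
Solve Spearman-Brown for n: n = 0.764(1 − 0.5272) / [0.5272(1 − 0.764)] = 2.9032
Required items = 2.9032 × 36 = 104.52, so 105 items.

105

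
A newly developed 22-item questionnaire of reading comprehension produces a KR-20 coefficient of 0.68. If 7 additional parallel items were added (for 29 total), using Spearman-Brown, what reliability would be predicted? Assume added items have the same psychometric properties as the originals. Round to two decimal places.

Length ratio n = 29/22 = 1.3182
Apply the Spearman-Brown prophecy formula, r' = nr / [1 + (n − 1)r]:
r_new = (1.3182 × 0.68) / (1 + (1.3182 − 1) × 0.68)
r_new = 0.8964 / 1.2164 ≈ 0.7369

0.74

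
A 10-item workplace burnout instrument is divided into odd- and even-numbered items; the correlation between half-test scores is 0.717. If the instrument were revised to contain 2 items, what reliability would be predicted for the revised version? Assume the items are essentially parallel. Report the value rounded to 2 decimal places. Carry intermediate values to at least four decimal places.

Spearman-Brown correction (n = 2): r_full = 2·0.717/(1 + 0.717) = 0.8352
Length factor from 10 to 2 items: n = 2/10 = 0.2000
r_new = n·r_full / (1 + (n − 1)·r_full) = 0.1670 / 0.3318 ≈ 0.5033

0.50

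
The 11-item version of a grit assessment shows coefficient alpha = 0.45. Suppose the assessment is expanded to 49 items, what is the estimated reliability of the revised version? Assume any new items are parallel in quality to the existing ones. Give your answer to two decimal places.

The new length is 49/11 = 4.4545 times the old.
r_new = (4.4545 × 0.45) / (1 + (4.4545 − 1) × 0.45)
     = 2.0045 / 2.5545 = 0.7847

0.78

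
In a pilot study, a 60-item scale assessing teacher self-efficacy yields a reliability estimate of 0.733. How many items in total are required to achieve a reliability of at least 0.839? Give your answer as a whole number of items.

114

n = [0.839 × 0.267] / [0.733 × 0.161]
n = 0.224013 / 0.118013 ≈ 1.8982
So the test needs 1.8982 × 60 ≈ 113.89 items; rounding up, 114.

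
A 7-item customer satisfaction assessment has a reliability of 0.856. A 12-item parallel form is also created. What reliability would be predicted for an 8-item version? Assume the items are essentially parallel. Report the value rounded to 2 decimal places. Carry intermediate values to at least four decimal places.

Only the ratio of lengths matters: n = 8/7 = 1.1429
r_{8} = n·r / (1 + (n − 1)·r) = 0.9783 / 1.1223 ≈ 0.8717

0.87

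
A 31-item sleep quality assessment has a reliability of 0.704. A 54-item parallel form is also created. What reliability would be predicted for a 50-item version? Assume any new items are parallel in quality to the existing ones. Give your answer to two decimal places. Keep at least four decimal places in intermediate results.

The 54-item form is not needed; work directly from the 31-item form with n = 50/31 = 1.6129.
r_{50} = n·r / (1 + (n − 1)·r) = 1.1355 / 1.4315 ≈ 0.7932

0.79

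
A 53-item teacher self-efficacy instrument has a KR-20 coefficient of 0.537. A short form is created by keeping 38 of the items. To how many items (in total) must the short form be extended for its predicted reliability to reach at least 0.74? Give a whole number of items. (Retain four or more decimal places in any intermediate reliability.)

131

Short-form reliability: n = 38/53 = 0.7170; r_38 = n·r/(1+(n−1)r) ≈ 0.4540
Length factor from the short form to reach 0.74: n' = 0.74(1 − 0.4540) / [0.4540(1 − 0.74)] ≈ 3.4229
Items = 3.4229 × 38 ≈ 130.07 → 131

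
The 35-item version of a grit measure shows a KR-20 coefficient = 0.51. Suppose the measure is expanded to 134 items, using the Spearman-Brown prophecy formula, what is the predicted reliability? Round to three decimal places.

The new length is 134/35 = 3.8286 times the old.
Apply the Spearman-Brown prophecy formula, r' = nr / [1 + (n − 1)r]:
r_new = (3.8286 × 0.51) / (1 + (3.8286 − 1) × 0.51)
r_new = 1.9526 / 2.4426 ≈ 0.7994

0.799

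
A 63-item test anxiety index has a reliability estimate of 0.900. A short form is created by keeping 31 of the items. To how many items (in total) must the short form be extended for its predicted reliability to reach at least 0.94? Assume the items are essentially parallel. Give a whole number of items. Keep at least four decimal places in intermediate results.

Short-form reliability: n = 31/63 = 0.4921; r_31 = n·r/(1+(n−1)r) ≈ 0.8158
Length factor from the short form to reach 0.94: n' = 0.94(1 − 0.8158) / [0.8158(1 − 0.94)] ≈ 3.5374
Total items = 3.5374 × 31 = 109.66, rounded up to 110.

110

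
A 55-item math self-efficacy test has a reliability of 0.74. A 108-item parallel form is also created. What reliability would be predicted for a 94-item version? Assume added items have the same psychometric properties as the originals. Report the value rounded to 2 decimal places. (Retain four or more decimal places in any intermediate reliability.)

0.83

Only the ratio of lengths matters: n = 94/55 = 1.7091
r_{94} = n·r / (1 + (n − 1)·r) = 1.2647 / 1.5247 ≈ 0.8295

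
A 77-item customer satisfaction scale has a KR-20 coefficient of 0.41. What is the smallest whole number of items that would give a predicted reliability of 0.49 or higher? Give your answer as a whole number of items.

n = 0.49(1 − 0.41) / [0.41(1 − 0.49)]
n = 0.2891 / 0.2091 ≈ 1.3826
So the test needs 1.3826 × 77 ≈ 106.46 items; rounding up, 107.

107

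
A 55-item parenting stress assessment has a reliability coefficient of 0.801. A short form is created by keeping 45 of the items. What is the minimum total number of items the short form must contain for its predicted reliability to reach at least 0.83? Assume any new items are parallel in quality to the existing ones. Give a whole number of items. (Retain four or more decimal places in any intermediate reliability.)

67

Short-form reliability: n = 45/55 = 0.8182; r_45 = n·r/(1+(n−1)r) ≈ 0.7671
Then solve for n' with r_old = 0.7671, r_target = 0.83: n' = 0.83(1 − 0.7671)/[0.7671(1 − 0.83)] = 1.4823
Items = 1.4823 × 45 ≈ 66.70 → 67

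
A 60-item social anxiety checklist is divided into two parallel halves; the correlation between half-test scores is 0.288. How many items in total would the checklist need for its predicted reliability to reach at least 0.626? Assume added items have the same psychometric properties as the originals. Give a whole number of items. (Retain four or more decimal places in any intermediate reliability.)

125

r_full = 2(0.288)/(1 + 0.288) = 0.4472
n = r_tgt(1 − r_full) / [r_full(1 − r_tgt)] = 0.626 × 0.5528 / (0.4472 × 0.374) ≈ 2.0690
Required items = 2.0690 × 60 = 124.14, so 125 items.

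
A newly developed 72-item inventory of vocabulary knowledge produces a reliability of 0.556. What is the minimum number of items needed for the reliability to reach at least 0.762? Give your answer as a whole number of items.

185

n = [0.762 × 0.444] / [0.556 × 0.238]
n = 0.338328 / 0.132328 ≈ 2.5567
So the test needs 2.5567 × 72 ≈ 184.08 items; rounding up, 185.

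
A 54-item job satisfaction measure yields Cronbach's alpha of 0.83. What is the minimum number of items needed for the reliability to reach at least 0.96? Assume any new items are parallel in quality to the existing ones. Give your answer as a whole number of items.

n = [0.96 × 0.17] / [0.83 × 0.04]
  = 0.1632 / 0.0332 = 4.9157
Items needed = n × 54 = 4.9157 × 54 ≈ 265.45 → round up to 266

266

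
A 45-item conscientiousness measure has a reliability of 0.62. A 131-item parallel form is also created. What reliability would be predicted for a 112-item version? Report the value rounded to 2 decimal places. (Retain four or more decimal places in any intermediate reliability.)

0.80

The 131-item form is not needed; work directly from the 45-item form with n = 112/45 = 2.4889.
r_{112} = n·r / (1 + (n − 1)·r) = 1.5431 / 1.9231 ≈ 0.8024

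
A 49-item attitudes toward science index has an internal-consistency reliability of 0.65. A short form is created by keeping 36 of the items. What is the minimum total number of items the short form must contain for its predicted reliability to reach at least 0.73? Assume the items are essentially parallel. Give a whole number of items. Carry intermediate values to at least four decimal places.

First, r for the 36-item form: n = 36/49 = 0.7347, so r_36 = 0.7347·0.65/(1 + (0.7347 − 1)·0.65) = 0.5771
Then solve for n' with r_old = 0.5771, r_target = 0.73: n' = 0.73(1 − 0.5771)/[0.5771(1 − 0.73)] = 1.9813
Total items = 1.9813 × 36 = 71.33, rounded up to 72.

72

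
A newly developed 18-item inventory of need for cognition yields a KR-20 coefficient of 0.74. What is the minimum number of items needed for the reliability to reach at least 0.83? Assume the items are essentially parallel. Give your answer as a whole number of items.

31

Rearranging the Spearman-Brown formula for n,
n = r*(1 − r) / [ r (1 − r*) ]
n = 0.83 × (1 − 0.74) / [ 0.74 × (1 − 0.83) ]
  = 0.2158 / 0.1258 = 1.7154
So the test needs 1.7154 × 18 ≈ 30.88 items; rounding up, 31.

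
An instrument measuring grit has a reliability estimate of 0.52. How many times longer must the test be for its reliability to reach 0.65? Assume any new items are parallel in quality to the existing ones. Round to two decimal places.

n = [0.65 × 0.48] / [0.52 × 0.35]
  = 0.3120 / 0.1820 = 1.7143

1.71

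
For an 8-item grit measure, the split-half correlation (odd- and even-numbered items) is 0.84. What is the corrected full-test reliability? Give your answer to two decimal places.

0.91

r_full = 2(0.84) / (1 + 0.84)
r_full = 1.6800 / 1.8400 ≈ 0.9130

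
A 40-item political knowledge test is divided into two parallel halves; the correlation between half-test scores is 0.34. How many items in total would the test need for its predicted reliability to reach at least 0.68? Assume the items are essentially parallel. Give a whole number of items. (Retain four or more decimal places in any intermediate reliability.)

r_full = 2(0.34)/(1 + 0.34) = 0.5075
Solve Spearman-Brown for n: n = 0.68(1 − 0.5075) / [0.5075(1 − 0.68)] = 2.0622
Required items = 2.0622 × 40 = 82.49, so 83 items.

83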